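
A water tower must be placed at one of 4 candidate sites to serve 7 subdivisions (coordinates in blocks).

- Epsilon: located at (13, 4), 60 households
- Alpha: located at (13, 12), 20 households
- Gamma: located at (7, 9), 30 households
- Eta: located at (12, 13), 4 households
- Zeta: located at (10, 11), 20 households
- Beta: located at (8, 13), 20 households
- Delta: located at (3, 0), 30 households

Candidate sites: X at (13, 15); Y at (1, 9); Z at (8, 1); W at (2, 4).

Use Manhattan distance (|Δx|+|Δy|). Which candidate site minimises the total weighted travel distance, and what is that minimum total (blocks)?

Total weighted distance at each candidate:
  X (13, 15): total = 2122
  Y (1, 9): total = 2330
  Z (8, 1): total = 1794
  W (2, 4): total = 2166
Minimum is at Z with total 1794 blocks.

Z, total 1794 blocks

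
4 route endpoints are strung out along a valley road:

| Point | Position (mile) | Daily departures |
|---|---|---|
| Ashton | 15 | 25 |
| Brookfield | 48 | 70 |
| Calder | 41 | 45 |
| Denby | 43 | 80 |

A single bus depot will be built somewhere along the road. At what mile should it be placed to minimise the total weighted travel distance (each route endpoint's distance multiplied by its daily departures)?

For a sum of weighted absolute distances on a line, the optimum is the weighted median (not the mean). Total weight W = 220; half-weight = 110.
Sort by position and accumulate weight:
  mile 15 (Ashton, w=25) → cum 25
  mile 41 (Calder, w=45) → cum 70
  mile 43 (Denby, w=80) → cum 150  ≥ 110 → median here
  mile 48 (Brookfield, w=70) → cum 220
Optimal location: mile 43.

x = 43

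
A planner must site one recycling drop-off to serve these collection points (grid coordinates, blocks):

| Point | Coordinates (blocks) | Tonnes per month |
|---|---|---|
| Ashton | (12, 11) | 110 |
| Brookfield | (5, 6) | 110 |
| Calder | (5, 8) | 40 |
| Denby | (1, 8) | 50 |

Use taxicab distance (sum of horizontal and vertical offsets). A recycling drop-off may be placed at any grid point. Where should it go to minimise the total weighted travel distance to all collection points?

(5, 8)

Manhattan distance separates: Σwᵢ(|x−xᵢ|+|y−yᵢ|) = Σwᵢ|x−xᵢ| + Σwᵢ|y−yᵢ|, so x and y are optimised independently as 1-D weighted medians.
Total weight W = 310; half = 155.
x-coordinate, sorted with cumulative weight:
  x=1 (Denby, w=50) cum 50
  x=5 (Brookfield, w=110) cum 160  ← median
  x=5 (Calder, w=40) cum 200
  x=12 (Ashton, w=110) cum 310
⇒ x* = 5
y-coordinate, sorted with cumulative weight:
  y=6 (Brookfield, w=110) cum 110
  y=8 (Calder, w=40) cum 150
  y=8 (Denby, w=50) cum 200  ← median
  y=11 (Ashton, w=110) cum 310
⇒ y* = 8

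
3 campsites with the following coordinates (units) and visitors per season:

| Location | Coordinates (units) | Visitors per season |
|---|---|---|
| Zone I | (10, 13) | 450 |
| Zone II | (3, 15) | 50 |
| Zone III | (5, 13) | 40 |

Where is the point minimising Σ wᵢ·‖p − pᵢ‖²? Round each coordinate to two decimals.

(8.98, 13.19)

The minimiser of Σwᵢ‖p−pᵢ‖² is the weighted centroid p* = (Σwᵢpᵢ)/(Σwᵢ).
Σwᵢ = 540.
Σwᵢxᵢ = 450·10 + 50·3 + 40·5 = 4850.
Σwᵢyᵢ = 450·13 + 50·15 + 40·13 = 7120.
x* = 4850/540 = 8.98, y* = 7120/540 = 13.19.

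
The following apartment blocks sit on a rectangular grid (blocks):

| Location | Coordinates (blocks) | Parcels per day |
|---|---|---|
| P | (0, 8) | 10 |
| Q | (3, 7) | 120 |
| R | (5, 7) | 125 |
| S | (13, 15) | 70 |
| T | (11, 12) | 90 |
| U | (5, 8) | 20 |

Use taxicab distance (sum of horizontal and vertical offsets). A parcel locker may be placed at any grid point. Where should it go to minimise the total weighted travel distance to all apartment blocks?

Manhattan distance separates: Σwᵢ(|x−xᵢ|+|y−yᵢ|) = Σwᵢ|x−xᵢ| + Σwᵢ|y−yᵢ|, so x and y are optimised independently as 1-D weighted medians.
Total weight W = 435; half = 217.5.
x-coordinate, sorted with cumulative weight:
  x=0 (P, w=10) cum 10
  x=3 (Q, w=120) cum 130
  x=5 (R, w=125) cum 255  ← median
  x=5 (U, w=20) cum 275
  x=11 (T, w=90) cum 365
  x=13 (S, w=70) cum 435
⇒ x* = 5
y-coordinate, sorted with cumulative weight:
  y=7 (Q, w=120) cum 120
  y=7 (R, w=125) cum 245  ← median
  y=8 (P, w=10) cum 255
  y=8 (U, w=20) cum 275
  y=12 (T, w=90) cum 365
  y=15 (S, w=70) cum 435
⇒ y* = 7

(5, 7)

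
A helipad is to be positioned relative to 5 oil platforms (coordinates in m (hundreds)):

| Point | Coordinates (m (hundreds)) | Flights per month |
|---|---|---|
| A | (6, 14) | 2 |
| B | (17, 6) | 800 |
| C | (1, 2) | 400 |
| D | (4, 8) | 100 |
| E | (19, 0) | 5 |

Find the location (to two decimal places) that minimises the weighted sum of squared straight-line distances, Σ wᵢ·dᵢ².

The minimiser of Σwᵢ‖p−pᵢ‖² is the weighted centroid p* = (Σwᵢpᵢ)/(Σwᵢ).
Σwᵢ = 1307.
Σwᵢxᵢ = 2·6 + 800·17 + 400·1 + 100·4 + 5·19 = 14507.
Σwᵢyᵢ = 2·14 + 800·6 + 400·2 + 100·8 + 5·0 = 6428.
x* = 14507/1307 = 11.10, y* = 6428/1307 = 4.92.

(11.10, 4.92)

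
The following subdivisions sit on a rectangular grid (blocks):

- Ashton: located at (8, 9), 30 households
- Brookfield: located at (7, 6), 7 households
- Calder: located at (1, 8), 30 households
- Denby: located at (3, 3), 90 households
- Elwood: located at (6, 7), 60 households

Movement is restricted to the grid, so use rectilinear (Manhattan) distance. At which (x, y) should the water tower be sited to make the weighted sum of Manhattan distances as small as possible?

Manhattan distance separates: Σwᵢ(|x−xᵢ|+|y−yᵢ|) = Σwᵢ|x−xᵢ| + Σwᵢ|y−yᵢ|, so x and y are optimised independently as 1-D weighted medians.
Total weight W = 217; half = 108.5.
x-coordinate, sorted with cumulative weight:
  x=1 (Calder, w=30) cum 30
  x=3 (Denby, w=90) cum 120  ← median
  x=6 (Elwood, w=60) cum 180
  x=7 (Brookfield, w=7) cum 187
  x=8 (Ashton, w=30) cum 217
⇒ x* = 3
y-coordinate, sorted with cumulative weight:
  y=3 (Denby, w=90) cum 90
  y=6 (Brookfield, w=7) cum 97
  y=7 (Elwood, w=60) cum 157  ← median
  y=8 (Calder, w=30) cum 187
  y=9 (Ashton, w=30) cum 217
⇒ y* = 7

(3, 7)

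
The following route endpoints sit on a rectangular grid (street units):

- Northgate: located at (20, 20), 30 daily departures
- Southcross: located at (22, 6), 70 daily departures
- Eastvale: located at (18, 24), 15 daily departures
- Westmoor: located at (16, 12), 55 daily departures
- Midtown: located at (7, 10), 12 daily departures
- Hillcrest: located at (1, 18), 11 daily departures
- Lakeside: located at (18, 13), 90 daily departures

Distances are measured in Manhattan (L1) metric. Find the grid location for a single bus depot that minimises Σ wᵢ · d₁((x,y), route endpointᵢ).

(18, 13)

Manhattan distance separates: Σwᵢ(|x−xᵢ|+|y−yᵢ|) = Σwᵢ|x−xᵢ| + Σwᵢ|y−yᵢ|, so x and y are optimised independently as 1-D weighted medians.
Total weight W = 283; half = 141.5.
x-coordinate, sorted with cumulative weight:
  x=1 (Hillcrest, w=11) cum 11
  x=7 (Midtown, w=12) cum 23
  x=16 (Westmoor, w=55) cum 78
  x=18 (Eastvale, w=15) cum 93
  x=18 (Lakeside, w=90) cum 183  ← median
  x=20 (Northgate, w=30) cum 213
  x=22 (Southcross, w=70) cum 283
⇒ x* = 18
y-coordinate, sorted with cumulative weight:
  y=6 (Southcross, w=70) cum 70
  y=10 (Midtown, w=12) cum 82
  y=12 (Westmoor, w=55) cum 137
  y=13 (Lakeside, w=90) cum 227  ← median
  y=18 (Hillcrest, w=11) cum 238
  y=20 (Northgate, w=30) cum 268
  y=24 (Eastvale, w=15) cum 283
⇒ y* = 13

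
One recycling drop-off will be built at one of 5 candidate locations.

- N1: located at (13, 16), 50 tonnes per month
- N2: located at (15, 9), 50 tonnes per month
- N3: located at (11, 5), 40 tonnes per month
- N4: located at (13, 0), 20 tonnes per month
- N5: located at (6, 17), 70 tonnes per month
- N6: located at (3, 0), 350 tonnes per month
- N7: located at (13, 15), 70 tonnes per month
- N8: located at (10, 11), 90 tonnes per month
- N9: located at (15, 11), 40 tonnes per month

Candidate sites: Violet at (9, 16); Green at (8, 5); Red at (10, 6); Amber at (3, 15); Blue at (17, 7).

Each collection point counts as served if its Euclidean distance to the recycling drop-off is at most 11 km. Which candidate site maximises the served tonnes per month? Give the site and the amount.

Coverage radius r = 11 km; a point is covered iff (Δx)²+(Δy)² ≤ 11² = 121.
  Violet (9, 16): covers {N1, N2, N5, N7, N8, N9} → 370
  Green (8, 5): covers {N2, N3, N4, N6, N8, N9} → 590
  Red (10, 6): covers {N1, N2, N3, N4, N6, N7, N8, N9} → 710
  Amber (3, 15): covers {N1, N5, N7, N8} → 280
  Blue (17, 7): covers {N1, N2, N3, N4, N7, N8, N9} → 360
Maximum coverage at Red: 710 tonnes per month.

Red, covering 710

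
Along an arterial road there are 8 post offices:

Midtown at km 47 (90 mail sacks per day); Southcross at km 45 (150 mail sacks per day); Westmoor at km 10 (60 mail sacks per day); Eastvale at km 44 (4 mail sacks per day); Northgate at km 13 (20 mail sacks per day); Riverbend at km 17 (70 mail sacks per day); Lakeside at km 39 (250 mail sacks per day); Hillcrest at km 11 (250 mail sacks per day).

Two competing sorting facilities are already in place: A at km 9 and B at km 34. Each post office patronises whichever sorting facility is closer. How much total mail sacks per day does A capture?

The indifferent point is the midpoint (9+34)/2 = 21.5; post offices left of it (closer to A at 9) go to A, those right go to B.
  Westmoor at 10 (w=60) → A
  Hillcrest at 11 (w=250) → A
  Northgate at 13 (w=20) → A
  Riverbend at 17 (w=70) → A
  Lakeside at 39 (w=250) → B
  Eastvale at 44 (w=4) → B
  Southcross at 45 (w=150) → B
  Midtown at 47 (w=90) → B
A captures 400; B captures 494.

400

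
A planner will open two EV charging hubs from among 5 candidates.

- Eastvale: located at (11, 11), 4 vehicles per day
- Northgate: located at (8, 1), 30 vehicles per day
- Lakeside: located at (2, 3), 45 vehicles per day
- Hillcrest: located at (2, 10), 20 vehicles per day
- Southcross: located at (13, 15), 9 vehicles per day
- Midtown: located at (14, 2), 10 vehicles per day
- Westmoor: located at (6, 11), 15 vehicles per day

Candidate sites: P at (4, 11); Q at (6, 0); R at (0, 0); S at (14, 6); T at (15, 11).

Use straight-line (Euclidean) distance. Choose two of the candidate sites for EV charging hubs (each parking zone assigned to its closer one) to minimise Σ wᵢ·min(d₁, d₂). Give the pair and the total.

Evaluate every pair (each demand assigned to the nearer of the two):
  {P, Q}: total = 565.9
  {P, R}: total = 730.0
  {Q, T}: total = 781.2
  {Q, S}: total = 793.8
  {P, S}: total = 824.9
  {Q, R}: total = 878.1
  {R, S}: total = 886.9
  {R, T}: total = 889.9
  {P, T}: total = 915.7
  {S, T}: total = 1275.2
Best pair: {P, Q} with total 565.9.

{P, Q}, total 565.9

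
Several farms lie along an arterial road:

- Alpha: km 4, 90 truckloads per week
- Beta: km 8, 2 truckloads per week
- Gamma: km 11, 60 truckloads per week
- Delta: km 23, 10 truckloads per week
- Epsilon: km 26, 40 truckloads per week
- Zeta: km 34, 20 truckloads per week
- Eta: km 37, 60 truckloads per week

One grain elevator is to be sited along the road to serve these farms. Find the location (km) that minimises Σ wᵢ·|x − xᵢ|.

x = 11

For a sum of weighted absolute distances on a line, the optimum is the weighted median (not the mean). Total weight W = 282; half-weight = 141.
Sort by position and accumulate weight:
  km 4 (Alpha, w=90) → cum 90
  km 8 (Beta, w=2) → cum 92
  km 11 (Gamma, w=60) → cum 152  ≥ 141 → median here
  km 23 (Delta, w=10) → cum 162
  km 26 (Epsilon, w=40) → cum 202
  km 34 (Zeta, w=20) → cum 222
  km 37 (Eta, w=60) → cum 282
Optimal location: km 11.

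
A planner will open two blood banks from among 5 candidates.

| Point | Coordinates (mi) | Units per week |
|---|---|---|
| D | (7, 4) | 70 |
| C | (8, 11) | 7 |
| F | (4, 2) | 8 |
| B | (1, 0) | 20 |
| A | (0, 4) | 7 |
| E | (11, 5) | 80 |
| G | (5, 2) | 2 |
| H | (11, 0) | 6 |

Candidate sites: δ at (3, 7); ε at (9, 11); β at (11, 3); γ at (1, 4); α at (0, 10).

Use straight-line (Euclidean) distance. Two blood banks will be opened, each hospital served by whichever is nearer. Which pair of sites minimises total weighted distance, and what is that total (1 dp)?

{β, γ}, total 651.2

Evaluate every pair (each demand assigned to the nearer of the two):
  {β, γ}: total = 651.2
  {δ, β}: total = 738.3
  {ε, β}: total = 828.5
  {β, α}: total = 834.8
  {ε, γ}: total = 1122.4
  {δ, ε}: total = 1153.6
  {δ, γ}: total = 1243.1
  {δ, α}: total = 1345.2
  {ε, α}: total = 1423.1
  {γ, α}: total = 1469.8
Best pair: {β, γ} with total 651.2.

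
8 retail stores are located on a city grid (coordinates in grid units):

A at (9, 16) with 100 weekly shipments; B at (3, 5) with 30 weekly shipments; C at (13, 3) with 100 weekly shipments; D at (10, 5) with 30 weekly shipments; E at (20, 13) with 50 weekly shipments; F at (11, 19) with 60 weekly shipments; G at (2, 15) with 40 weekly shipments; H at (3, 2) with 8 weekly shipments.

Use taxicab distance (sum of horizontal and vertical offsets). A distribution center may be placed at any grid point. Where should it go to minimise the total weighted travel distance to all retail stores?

(11, 13)

Manhattan distance separates: Σwᵢ(|x−xᵢ|+|y−yᵢ|) = Σwᵢ|x−xᵢ| + Σwᵢ|y−yᵢ|, so x and y are optimised independently as 1-D weighted medians.
Total weight W = 418; half = 209.
x-coordinate, sorted with cumulative weight:
  x=2 (G, w=40) cum 40
  x=3 (B, w=30) cum 70
  x=3 (H, w=8) cum 78
  x=9 (A, w=100) cum 178
  x=10 (D, w=30) cum 208
  x=11 (F, w=60) cum 268  ← median
  x=13 (C, w=100) cum 368
  x=20 (E, w=50) cum 418
⇒ x* = 11
y-coordinate, sorted with cumulative weight:
  y=2 (H, w=8) cum 8
  y=3 (C, w=100) cum 108
  y=5 (B, w=30) cum 138
  y=5 (D, w=30) cum 168
  y=13 (E, w=50) cum 218  ← median
  y=15 (G, w=40) cum 258
  y=16 (A, w=100) cum 358
  y=19 (F, w=60) cum 418
⇒ y* = 13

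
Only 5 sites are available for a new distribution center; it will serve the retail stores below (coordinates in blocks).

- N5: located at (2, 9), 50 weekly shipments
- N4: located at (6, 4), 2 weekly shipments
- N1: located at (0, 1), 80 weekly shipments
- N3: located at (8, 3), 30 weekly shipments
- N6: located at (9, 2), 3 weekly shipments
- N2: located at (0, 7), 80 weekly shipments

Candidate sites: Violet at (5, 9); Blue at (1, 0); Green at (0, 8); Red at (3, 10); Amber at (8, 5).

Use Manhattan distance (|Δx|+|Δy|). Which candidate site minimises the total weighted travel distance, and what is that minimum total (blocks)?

Green, total 1245 blocks

Total weighted distance at each candidate:
  Violet (5, 9): total = 2065
  Blue (1, 0): total = 1648
  Green (0, 8): total = 1245
  Red (3, 10): total = 1960
  Amber (8, 5): total = 2338
Minimum is at Green with total 1245 blocks.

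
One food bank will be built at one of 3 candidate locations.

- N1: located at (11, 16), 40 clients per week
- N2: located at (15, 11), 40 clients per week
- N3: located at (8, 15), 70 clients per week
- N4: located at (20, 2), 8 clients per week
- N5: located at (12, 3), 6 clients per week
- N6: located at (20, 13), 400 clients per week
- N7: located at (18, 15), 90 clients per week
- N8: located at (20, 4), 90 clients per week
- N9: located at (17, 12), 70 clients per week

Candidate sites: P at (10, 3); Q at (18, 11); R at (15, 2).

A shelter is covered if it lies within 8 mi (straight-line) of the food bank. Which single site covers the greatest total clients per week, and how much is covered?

Coverage radius r = 8 mi; a point is covered iff (Δx)²+(Δy)² ≤ 8² = 64.
  P (10, 3): covers {N5} → 6
  Q (18, 11): covers {N2, N6, N7, N8, N9} → 690
  R (15, 2): covers {N4, N5, N8} → 104
Maximum coverage at Q: 690 clients per week.

Q, covering 690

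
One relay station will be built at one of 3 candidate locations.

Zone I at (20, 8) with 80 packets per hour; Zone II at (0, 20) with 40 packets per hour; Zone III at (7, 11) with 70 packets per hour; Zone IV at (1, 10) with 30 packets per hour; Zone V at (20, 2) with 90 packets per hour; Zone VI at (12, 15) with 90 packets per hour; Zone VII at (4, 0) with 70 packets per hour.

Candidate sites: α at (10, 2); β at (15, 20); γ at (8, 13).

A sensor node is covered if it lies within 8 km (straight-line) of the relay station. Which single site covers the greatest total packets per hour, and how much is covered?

Coverage radius r = 8 km; a point is covered iff (Δx)²+(Δy)² ≤ 8² = 64.
  α (10, 2): covers {Zone VII} → 70
  β (15, 20): covers {Zone VI} → 90
  γ (8, 13): covers {Zone III, Zone IV, Zone VI} → 190
Maximum coverage at γ: 190 packets per hour.

γ, covering 190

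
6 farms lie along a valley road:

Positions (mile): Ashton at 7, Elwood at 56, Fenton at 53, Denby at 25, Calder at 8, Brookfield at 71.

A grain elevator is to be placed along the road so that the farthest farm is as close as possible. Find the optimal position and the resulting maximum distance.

The 1-center on a line is the midpoint of the two extreme points: leftmost at 7, rightmost at 71.
Optimal location = (7 + 71)/2 = 39; maximum distance = (71 − 7)/2 = 32.

location 39, max distance 32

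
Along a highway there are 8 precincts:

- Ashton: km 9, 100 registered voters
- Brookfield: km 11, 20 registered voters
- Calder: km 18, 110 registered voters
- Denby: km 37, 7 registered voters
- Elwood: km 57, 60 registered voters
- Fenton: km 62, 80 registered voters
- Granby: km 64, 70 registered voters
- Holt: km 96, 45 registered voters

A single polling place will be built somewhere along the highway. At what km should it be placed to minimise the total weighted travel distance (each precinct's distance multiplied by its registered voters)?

x = 57

For a sum of weighted absolute distances on a line, the optimum is the weighted median (not the mean). Total weight W = 492; half-weight = 246.
Sort by position and accumulate weight:
  km 9 (Ashton, w=100) → cum 100
  km 11 (Brookfield, w=20) → cum 120
  km 18 (Calder, w=110) → cum 230
  km 37 (Denby, w=7) → cum 237
  km 57 (Elwood, w=60) → cum 297  ≥ 246 → median here
  km 62 (Fenton, w=80) → cum 377
  km 64 (Granby, w=70) → cum 447
  km 96 (Holt, w=45) → cum 492
Optimal location: km 57.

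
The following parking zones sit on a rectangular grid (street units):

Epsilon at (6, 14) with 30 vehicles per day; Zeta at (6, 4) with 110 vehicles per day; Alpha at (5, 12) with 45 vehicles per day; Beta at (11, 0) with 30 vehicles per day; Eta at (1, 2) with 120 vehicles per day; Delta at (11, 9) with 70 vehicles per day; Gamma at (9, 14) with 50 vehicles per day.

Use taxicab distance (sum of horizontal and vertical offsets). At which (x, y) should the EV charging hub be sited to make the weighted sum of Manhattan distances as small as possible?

Manhattan distance separates: Σwᵢ(|x−xᵢ|+|y−yᵢ|) = Σwᵢ|x−xᵢ| + Σwᵢ|y−yᵢ|, so x and y are optimised independently as 1-D weighted medians.
Total weight W = 455; half = 227.5.
x-coordinate, sorted with cumulative weight:
  x=1 (Eta, w=120) cum 120
  x=5 (Alpha, w=45) cum 165
  x=6 (Epsilon, w=30) cum 195
  x=6 (Zeta, w=110) cum 305  ← median
  x=9 (Gamma, w=50) cum 355
  x=11 (Beta, w=30) cum 385
  x=11 (Delta, w=70) cum 455
⇒ x* = 6
y-coordinate, sorted with cumulative weight:
  y=0 (Beta, w=30) cum 30
  y=2 (Eta, w=120) cum 150
  y=4 (Zeta, w=110) cum 260  ← median
  y=9 (Delta, w=70) cum 330
  y=12 (Alpha, w=45) cum 375
  y=14 (Epsilon, w=30) cum 405
  y=14 (Gamma, w=50) cum 455
⇒ y* = 4

(6, 4)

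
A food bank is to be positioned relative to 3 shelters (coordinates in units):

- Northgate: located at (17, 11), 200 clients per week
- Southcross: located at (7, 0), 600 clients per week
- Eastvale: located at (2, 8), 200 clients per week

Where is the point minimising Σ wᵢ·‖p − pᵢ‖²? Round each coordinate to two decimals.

(8.00, 3.80)

The minimiser of Σwᵢ‖p−pᵢ‖² is the weighted centroid p* = (Σwᵢpᵢ)/(Σwᵢ).
Σwᵢ = 1000.
Σwᵢxᵢ = 200·17 + 600·7 + 200·2 = 8000.
Σwᵢyᵢ = 200·11 + 600·0 + 200·8 = 3800.
x* = 8000/1000 = 8.00, y* = 3800/1000 = 3.80.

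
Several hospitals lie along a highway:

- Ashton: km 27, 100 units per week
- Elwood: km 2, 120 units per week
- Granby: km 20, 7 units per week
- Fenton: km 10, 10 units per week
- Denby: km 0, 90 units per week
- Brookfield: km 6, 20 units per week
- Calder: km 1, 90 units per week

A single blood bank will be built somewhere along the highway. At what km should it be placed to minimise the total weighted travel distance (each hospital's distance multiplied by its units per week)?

x = 2

For a sum of weighted absolute distances on a line, the optimum is the weighted median (not the mean). Total weight W = 437; half-weight = 218.5.
Sort by position and accumulate weight:
  km 0 (Denby, w=90) → cum 90
  km 1 (Calder, w=90) → cum 180
  km 2 (Elwood, w=120) → cum 300  ≥ 218.5 → median here
  km 6 (Brookfield, w=20) → cum 320
  km 10 (Fenton, w=10) → cum 330
  km 20 (Granby, w=7) → cum 337
  km 27 (Ashton, w=100) → cum 437
Optimal location: km 2.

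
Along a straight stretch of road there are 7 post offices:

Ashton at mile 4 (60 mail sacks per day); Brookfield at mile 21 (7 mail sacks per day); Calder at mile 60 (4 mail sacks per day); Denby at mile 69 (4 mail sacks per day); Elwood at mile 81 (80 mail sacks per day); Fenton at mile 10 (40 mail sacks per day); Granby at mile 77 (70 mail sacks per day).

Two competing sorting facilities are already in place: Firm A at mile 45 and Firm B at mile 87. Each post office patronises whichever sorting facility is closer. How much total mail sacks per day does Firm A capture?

The indifferent point is the midpoint (45+87)/2 = 66; post offices left of it (closer to Firm A at 45) go to Firm A, those right go to Firm B.
  Ashton at 4 (w=60) → Firm A
  Fenton at 10 (w=40) → Firm A
  Brookfield at 21 (w=7) → Firm A
  Calder at 60 (w=4) → Firm A
  Denby at 69 (w=4) → Firm B
  Granby at 77 (w=70) → Firm B
  Elwood at 81 (w=80) → Firm B
Firm A captures 111; Firm B captures 154.

111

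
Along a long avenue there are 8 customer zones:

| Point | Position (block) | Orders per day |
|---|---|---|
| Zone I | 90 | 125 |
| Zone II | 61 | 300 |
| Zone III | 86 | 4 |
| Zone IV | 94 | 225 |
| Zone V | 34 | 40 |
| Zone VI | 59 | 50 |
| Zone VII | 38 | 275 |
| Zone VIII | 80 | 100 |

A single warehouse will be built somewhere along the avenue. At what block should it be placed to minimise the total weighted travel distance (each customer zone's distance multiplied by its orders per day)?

x = 61

For a sum of weighted absolute distances on a line, the optimum is the weighted median (not the mean). Total weight W = 1119; half-weight = 559.5.
Sort by position and accumulate weight:
  block 34 (Zone V, w=40) → cum 40
  block 38 (Zone VII, w=275) → cum 315
  block 59 (Zone VI, w=50) → cum 365
  block 61 (Zone II, w=300) → cum 665  ≥ 559.5 → median here
  block 80 (Zone VIII, w=100) → cum 765
  block 86 (Zone III, w=4) → cum 769
  block 90 (Zone I, w=125) → cum 894
  block 94 (Zone IV, w=225) → cum 1119
Optimal location: block 61.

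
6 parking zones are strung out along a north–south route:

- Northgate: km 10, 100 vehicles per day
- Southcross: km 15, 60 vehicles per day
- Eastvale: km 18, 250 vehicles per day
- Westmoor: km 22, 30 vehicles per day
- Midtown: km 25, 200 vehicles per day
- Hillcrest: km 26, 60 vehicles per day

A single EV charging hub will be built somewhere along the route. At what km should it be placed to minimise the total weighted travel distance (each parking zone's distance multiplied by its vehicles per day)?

For a sum of weighted absolute distances on a line, the optimum is the weighted median (not the mean). Total weight W = 700; half-weight = 350.
Sort by position and accumulate weight:
  km 10 (Northgate, w=100) → cum 100
  km 15 (Southcross, w=60) → cum 160
  km 18 (Eastvale, w=250) → cum 410  ≥ 350 → median here
  km 22 (Westmoor, w=30) → cum 440
  km 25 (Midtown, w=200) → cum 640
  km 26 (Hillcrest, w=60) → cum 700
Optimal location: km 18.

x = 18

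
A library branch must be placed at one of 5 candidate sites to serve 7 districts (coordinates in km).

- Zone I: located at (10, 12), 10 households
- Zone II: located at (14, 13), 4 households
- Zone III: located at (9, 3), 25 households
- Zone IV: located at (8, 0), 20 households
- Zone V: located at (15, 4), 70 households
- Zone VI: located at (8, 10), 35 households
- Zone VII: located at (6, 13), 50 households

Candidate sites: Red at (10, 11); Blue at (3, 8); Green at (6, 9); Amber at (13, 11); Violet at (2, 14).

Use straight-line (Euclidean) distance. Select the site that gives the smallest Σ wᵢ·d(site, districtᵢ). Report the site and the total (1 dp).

Total weighted distance at each candidate:
  Red (10, 11): total = 1357.1
  Blue (3, 8): total = 1878.4
  Green (6, 9): total = 1436.8
  Amber (13, 11): total = 1557.9
  Violet (2, 14): total = 2367.8
Minimum is at Red with total 1357.1 km.

Red, total 1357.1 km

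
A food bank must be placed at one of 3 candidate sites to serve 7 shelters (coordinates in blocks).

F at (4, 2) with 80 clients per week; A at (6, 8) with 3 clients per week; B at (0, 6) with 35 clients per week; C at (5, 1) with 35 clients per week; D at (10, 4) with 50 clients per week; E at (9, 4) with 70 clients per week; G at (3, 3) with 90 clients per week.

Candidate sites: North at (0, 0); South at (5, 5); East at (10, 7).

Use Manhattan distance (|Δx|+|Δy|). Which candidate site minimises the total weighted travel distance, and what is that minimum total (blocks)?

South, total 1692 blocks

Total weighted distance at each candidate:
  North (0, 0): total = 3092
  South (5, 5): total = 1692
  East (10, 7): total = 3085
Minimum is at South with total 1692 blocks.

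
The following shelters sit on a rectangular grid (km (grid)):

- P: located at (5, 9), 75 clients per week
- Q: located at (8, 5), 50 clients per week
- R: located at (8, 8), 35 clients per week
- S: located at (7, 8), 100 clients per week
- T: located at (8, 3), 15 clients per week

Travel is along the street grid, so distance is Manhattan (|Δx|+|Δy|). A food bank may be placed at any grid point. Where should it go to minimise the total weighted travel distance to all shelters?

Manhattan distance separates: Σwᵢ(|x−xᵢ|+|y−yᵢ|) = Σwᵢ|x−xᵢ| + Σwᵢ|y−yᵢ|, so x and y are optimised independently as 1-D weighted medians.
Total weight W = 275; half = 137.5.
x-coordinate, sorted with cumulative weight:
  x=5 (P, w=75) cum 75
  x=7 (S, w=100) cum 175  ← median
  x=8 (Q, w=50) cum 225
  x=8 (R, w=35) cum 260
  x=8 (T, w=15) cum 275
⇒ x* = 7
y-coordinate, sorted with cumulative weight:
  y=3 (T, w=15) cum 15
  y=5 (Q, w=50) cum 65
  y=8 (R, w=35) cum 100
  y=8 (S, w=100) cum 200  ← median
  y=9 (P, w=75) cum 275
⇒ y* = 8

(7, 8)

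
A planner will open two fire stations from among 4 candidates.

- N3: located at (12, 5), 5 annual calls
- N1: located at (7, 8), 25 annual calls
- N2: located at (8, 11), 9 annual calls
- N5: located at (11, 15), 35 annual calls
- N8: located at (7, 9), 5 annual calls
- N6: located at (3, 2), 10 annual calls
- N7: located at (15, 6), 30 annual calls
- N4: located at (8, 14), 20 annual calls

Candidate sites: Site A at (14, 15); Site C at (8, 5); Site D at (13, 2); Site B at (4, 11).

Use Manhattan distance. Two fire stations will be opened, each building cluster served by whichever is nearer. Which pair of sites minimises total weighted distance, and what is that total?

{Site A, Site C}, total 764

Evaluate every pair (each demand assigned to the nearer of the two):
  {Site A, Site C}: total = 764
  {Site A, Site B}: total = 916
  {Site A, Site D}: total = 1000
  {Site C, Site B}: total = 1026
  {Site D, Site B}: total = 1036
  {Site C, Site D}: total = 1094
Best pair: {Site A, Site C} with total 764.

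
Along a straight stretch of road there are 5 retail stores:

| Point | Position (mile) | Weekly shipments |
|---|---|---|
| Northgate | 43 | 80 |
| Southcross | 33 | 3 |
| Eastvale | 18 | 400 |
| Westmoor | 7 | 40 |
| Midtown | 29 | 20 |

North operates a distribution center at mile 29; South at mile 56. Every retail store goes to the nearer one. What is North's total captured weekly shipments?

463

The indifferent point is the midpoint (29+56)/2 = 42.5; retail stores left of it (closer to North at 29) go to North, those right go to South.
  Westmoor at 7 (w=40) → North
  Eastvale at 18 (w=400) → North
  Midtown at 29 (w=20) → North
  Southcross at 33 (w=3) → North
  Northgate at 43 (w=80) → South
North captures 463; South captures 80.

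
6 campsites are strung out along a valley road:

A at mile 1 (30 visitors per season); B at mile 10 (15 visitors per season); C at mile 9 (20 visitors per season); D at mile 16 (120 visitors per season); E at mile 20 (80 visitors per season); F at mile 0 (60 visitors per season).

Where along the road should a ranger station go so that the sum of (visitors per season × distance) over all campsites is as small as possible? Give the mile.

For a sum of weighted absolute distances on a line, the optimum is the weighted median (not the mean). Total weight W = 325; half-weight = 162.5.
Sort by position and accumulate weight:
  mile 0 (F, w=60) → cum 60
  mile 1 (A, w=30) → cum 90
  mile 9 (C, w=20) → cum 110
  mile 10 (B, w=15) → cum 125
  mile 16 (D, w=120) → cum 245  ≥ 162.5 → median here
  mile 20 (E, w=80) → cum 325
Optimal location: mile 16.

x = 16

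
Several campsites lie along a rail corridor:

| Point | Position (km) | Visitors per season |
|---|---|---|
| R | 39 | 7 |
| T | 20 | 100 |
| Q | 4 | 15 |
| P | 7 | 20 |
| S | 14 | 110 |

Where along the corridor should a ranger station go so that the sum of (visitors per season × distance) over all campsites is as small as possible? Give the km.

For a sum of weighted absolute distances on a line, the optimum is the weighted median (not the mean). Total weight W = 252; half-weight = 126.
Sort by position and accumulate weight:
  km 4 (Q, w=15) → cum 15
  km 7 (P, w=20) → cum 35
  km 14 (S, w=110) → cum 145  ≥ 126 → median here
  km 20 (T, w=100) → cum 245
  km 39 (R, w=7) → cum 252
Optimal location: km 14.

x = 14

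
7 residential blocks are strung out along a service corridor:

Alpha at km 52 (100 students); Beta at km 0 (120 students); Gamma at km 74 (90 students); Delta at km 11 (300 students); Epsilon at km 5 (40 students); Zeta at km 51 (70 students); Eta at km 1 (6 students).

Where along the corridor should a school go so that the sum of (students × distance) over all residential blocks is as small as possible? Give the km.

For a sum of weighted absolute distances on a line, the optimum is the weighted median (not the mean). Total weight W = 726; half-weight = 363.
Sort by position and accumulate weight:
  km 0 (Beta, w=120) → cum 120
  km 1 (Eta, w=6) → cum 126
  km 5 (Epsilon, w=40) → cum 166
  km 11 (Delta, w=300) → cum 466  ≥ 363 → median here
  km 51 (Zeta, w=70) → cum 536
  km 52 (Alpha, w=100) → cum 636
  km 74 (Gamma, w=90) → cum 726
Optimal location: km 11.

x = 11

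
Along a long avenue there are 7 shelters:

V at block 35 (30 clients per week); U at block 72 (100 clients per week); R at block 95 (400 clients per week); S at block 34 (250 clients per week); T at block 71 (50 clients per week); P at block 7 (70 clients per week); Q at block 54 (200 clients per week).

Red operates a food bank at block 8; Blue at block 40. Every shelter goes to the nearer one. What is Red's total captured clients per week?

70

The indifferent point is the midpoint (8+40)/2 = 24; shelters left of it (closer to Red at 8) go to Red, those right go to Blue.
  P at 7 (w=70) → Red
  S at 34 (w=250) → Blue
  V at 35 (w=30) → Blue
  Q at 54 (w=200) → Blue
  T at 71 (w=50) → Blue
  U at 72 (w=100) → Blue
  R at 95 (w=400) → Blue
Red captures 70; Blue captures 1030.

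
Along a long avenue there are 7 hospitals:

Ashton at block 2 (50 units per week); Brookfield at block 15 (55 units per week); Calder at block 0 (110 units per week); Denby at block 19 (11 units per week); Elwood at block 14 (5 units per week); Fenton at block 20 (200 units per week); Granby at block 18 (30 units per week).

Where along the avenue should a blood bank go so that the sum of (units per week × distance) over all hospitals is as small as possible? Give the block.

For a sum of weighted absolute distances on a line, the optimum is the weighted median (not the mean). Total weight W = 461; half-weight = 230.5.
Sort by position and accumulate weight:
  block 0 (Calder, w=110) → cum 110
  block 2 (Ashton, w=50) → cum 160
  block 14 (Elwood, w=5) → cum 165
  block 15 (Brookfield, w=55) → cum 220
  block 18 (Granby, w=30) → cum 250  ≥ 230.5 → median here
  block 19 (Denby, w=11) → cum 261
  block 20 (Fenton, w=200) → cum 461
Optimal location: block 18.

x = 18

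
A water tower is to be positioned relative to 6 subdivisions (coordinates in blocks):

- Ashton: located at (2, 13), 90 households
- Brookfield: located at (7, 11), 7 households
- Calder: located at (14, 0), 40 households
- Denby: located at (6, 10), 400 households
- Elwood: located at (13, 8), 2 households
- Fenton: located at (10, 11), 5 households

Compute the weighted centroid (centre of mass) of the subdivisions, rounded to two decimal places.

(6.00, 9.78)

The minimiser of Σwᵢ‖p−pᵢ‖² is the weighted centroid p* = (Σwᵢpᵢ)/(Σwᵢ).
Σwᵢ = 544.
Σwᵢxᵢ = 90·2 + 7·7 + 40·14 + 400·6 + 2·13 + 5·10 = 3265.
Σwᵢyᵢ = 90·13 + 7·11 + 40·0 + 400·10 + 2·8 + 5·11 = 5318.
x* = 3265/544 = 6.00, y* = 5318/544 = 9.78.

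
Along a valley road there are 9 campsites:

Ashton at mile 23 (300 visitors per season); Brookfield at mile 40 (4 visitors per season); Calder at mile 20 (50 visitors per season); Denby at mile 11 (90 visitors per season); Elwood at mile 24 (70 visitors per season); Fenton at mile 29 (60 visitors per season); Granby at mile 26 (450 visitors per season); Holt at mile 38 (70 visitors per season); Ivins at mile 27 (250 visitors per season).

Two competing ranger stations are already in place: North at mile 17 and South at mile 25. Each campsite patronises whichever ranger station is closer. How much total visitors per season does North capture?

140

The indifferent point is the midpoint (17+25)/2 = 21; campsites left of it (closer to North at 17) go to North, those right go to South.
  Denby at 11 (w=90) → North
  Calder at 20 (w=50) → North
  Ashton at 23 (w=300) → South
  Elwood at 24 (w=70) → South
  Granby at 26 (w=450) → South
  Ivins at 27 (w=250) → South
  Fenton at 29 (w=60) → South
  Holt at 38 (w=70) → South
  Brookfield at 40 (w=4) → South
North captures 140; South captures 1204.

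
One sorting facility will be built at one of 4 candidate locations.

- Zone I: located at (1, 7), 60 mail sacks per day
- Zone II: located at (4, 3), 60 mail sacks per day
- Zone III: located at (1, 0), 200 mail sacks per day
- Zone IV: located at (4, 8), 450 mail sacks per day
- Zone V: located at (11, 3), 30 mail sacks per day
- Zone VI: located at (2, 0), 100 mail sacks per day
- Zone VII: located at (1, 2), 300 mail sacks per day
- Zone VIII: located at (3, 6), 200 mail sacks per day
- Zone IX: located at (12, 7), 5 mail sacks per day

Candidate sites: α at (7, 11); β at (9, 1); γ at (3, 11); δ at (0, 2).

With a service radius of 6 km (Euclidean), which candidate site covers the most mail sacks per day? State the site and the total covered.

Coverage radius r = 6 km; a point is covered iff (Δx)²+(Δy)² ≤ 6² = 36.
  α (7, 11): covers {Zone IV} → 450
  β (9, 1): covers {Zone II, Zone V} → 90
  γ (3, 11): covers {Zone I, Zone IV, Zone VIII} → 710
  δ (0, 2): covers {Zone I, Zone II, Zone III, Zone VI, Zone VII, Zone VIII} → 920
Maximum coverage at δ: 920 mail sacks per day.

δ, covering 920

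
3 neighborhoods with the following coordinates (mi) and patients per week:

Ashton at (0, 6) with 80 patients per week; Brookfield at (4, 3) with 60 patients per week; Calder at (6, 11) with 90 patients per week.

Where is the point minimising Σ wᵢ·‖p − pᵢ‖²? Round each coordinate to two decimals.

The minimiser of Σwᵢ‖p−pᵢ‖² is the weighted centroid p* = (Σwᵢpᵢ)/(Σwᵢ).
Σwᵢ = 230.
Σwᵢxᵢ = 80·0 + 60·4 + 90·6 = 780.
Σwᵢyᵢ = 80·6 + 60·3 + 90·11 = 1650.
x* = 780/230 = 3.39, y* = 1650/230 = 7.17.

(3.39, 7.17)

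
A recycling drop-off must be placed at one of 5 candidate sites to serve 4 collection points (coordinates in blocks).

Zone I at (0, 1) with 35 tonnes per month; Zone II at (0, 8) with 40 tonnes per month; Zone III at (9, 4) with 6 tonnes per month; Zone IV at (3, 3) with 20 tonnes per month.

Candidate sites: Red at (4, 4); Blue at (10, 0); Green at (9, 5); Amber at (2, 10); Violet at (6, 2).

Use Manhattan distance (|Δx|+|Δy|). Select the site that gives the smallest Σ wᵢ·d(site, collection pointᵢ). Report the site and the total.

Red, total 635 blocks

Total weighted distance at each candidate:
  Red (4, 4): total = 635
  Blue (10, 0): total = 1335
  Green (9, 5): total = 1101
  Amber (2, 10): total = 783
  Violet (6, 2): total = 835
Minimum is at Red with total 635 blocks.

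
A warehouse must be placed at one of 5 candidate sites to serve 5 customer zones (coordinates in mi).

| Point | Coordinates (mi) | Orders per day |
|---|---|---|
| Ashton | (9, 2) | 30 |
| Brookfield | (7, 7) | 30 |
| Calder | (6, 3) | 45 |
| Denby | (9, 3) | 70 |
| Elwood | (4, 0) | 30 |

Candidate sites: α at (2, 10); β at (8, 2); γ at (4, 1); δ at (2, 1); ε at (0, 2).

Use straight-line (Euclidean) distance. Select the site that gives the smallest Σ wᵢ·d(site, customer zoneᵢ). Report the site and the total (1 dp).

Total weighted distance at each candidate:
  α (2, 10): total = 1855.5
  β (8, 2): total = 516.8
  γ (4, 1): total = 888.5
  δ (2, 1): total = 1224.4
  ε (0, 2): total = 1569.8
Minimum is at β with total 516.8 mi.

β, total 516.8 mi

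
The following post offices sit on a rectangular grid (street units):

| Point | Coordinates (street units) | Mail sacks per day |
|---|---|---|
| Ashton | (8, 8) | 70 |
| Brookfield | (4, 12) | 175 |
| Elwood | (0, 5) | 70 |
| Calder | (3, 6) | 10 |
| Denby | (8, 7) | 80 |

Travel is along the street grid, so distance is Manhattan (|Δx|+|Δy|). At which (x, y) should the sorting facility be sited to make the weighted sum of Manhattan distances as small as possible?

Manhattan distance separates: Σwᵢ(|x−xᵢ|+|y−yᵢ|) = Σwᵢ|x−xᵢ| + Σwᵢ|y−yᵢ|, so x and y are optimised independently as 1-D weighted medians.
Total weight W = 405; half = 202.5.
x-coordinate, sorted with cumulative weight:
  x=0 (Elwood, w=70) cum 70
  x=3 (Calder, w=10) cum 80
  x=4 (Brookfield, w=175) cum 255  ← median
  x=8 (Ashton, w=70) cum 325
  x=8 (Denby, w=80) cum 405
⇒ x* = 4
y-coordinate, sorted with cumulative weight:
  y=5 (Elwood, w=70) cum 70
  y=6 (Calder, w=10) cum 80
  y=7 (Denby, w=80) cum 160
  y=8 (Ashton, w=70) cum 230  ← median
  y=12 (Brookfield, w=175) cum 405
⇒ y* = 8

(4, 8)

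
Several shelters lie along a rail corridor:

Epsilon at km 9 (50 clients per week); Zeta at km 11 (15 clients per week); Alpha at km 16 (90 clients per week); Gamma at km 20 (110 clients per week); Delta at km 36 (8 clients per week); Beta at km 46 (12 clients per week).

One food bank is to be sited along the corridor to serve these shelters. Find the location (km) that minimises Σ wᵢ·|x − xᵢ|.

For a sum of weighted absolute distances on a line, the optimum is the weighted median (not the mean). Total weight W = 285; half-weight = 142.5.
Sort by position and accumulate weight:
  km 9 (Epsilon, w=50) → cum 50
  km 11 (Zeta, w=15) → cum 65
  km 16 (Alpha, w=90) → cum 155  ≥ 142.5 → median here
  km 20 (Gamma, w=110) → cum 265
  km 36 (Delta, w=8) → cum 273
  km 46 (Beta, w=12) → cum 285
Optimal location: km 16.

x = 16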